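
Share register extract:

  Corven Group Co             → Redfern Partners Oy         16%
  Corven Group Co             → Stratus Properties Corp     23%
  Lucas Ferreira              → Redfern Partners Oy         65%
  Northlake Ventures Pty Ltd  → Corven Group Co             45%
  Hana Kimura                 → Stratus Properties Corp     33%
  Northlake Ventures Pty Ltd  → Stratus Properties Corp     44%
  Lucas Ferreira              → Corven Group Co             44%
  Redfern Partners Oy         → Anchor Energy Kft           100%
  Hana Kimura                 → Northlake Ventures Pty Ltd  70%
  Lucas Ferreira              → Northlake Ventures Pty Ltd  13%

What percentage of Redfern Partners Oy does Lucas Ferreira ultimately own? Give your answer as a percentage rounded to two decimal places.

72.98%

Lucas reaches Redfern along 3 paths.
Direct stake: 65% = 65%.
Via Northlake → Corven: 13% × 45% × 16% = 0.936%.
Via Corven: 44% × 16% = 7.04%.
Total: 65% + 0.936% + 7.04% = 72.976%.
Rounded: 72.98%.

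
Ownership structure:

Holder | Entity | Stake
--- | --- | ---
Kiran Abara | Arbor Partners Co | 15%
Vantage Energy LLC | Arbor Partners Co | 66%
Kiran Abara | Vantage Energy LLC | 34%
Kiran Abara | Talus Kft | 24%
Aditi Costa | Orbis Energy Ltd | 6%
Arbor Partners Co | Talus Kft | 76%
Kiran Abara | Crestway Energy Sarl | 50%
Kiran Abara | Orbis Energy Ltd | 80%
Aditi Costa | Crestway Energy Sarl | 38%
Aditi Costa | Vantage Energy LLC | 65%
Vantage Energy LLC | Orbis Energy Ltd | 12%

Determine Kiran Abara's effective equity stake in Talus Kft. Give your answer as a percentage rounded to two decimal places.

52.45%

Kiran reaches Talus along 3 paths.
Direct stake: 24% = 24%.
Via Vantage → Arbor: 34% × 66% × 76% = 17.0544%.
Via Arbor: 15% × 76% = 11.4%.
Total: 24% + 17.0544% + 11.4% = 52.4544%.
Rounded: 52.45%.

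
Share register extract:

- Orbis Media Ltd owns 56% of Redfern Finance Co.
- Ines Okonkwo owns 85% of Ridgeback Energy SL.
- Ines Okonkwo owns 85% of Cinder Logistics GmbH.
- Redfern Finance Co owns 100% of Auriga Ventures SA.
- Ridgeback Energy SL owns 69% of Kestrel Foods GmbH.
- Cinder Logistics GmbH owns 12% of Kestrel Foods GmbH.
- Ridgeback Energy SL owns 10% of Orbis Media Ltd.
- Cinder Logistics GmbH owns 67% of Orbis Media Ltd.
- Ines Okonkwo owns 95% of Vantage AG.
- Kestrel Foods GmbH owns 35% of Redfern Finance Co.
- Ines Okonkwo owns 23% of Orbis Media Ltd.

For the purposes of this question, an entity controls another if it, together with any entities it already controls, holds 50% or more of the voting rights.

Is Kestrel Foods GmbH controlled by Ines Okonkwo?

Ines holds 85% of Ridgeback, so Ines controls Ridgeback.
Ines holds 85% of Cinder, so Ines controls Cinder.
Cinder and Ridgeback together hold 12% + 69% = 81% of Kestrel, so Ines controls Kestrel.

Yes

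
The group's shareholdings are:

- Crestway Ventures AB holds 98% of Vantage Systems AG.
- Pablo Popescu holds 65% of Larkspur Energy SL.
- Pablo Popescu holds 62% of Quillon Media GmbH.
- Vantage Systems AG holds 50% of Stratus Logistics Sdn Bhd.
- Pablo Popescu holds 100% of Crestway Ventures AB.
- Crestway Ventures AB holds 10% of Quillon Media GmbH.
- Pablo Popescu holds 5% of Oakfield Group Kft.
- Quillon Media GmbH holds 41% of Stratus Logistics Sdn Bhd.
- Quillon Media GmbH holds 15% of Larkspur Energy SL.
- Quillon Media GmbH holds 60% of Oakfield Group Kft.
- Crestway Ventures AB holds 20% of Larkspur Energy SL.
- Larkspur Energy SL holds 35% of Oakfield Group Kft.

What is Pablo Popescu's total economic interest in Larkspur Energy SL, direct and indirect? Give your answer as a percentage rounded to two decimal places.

95.80%

Pablo reaches Larkspur along 4 paths.
Via Quillon: 62% × 15% = 9.3%.
Via Crestway → Quillon: 100% × 10% × 15% = 1.5%.
Via Crestway: 100% × 20% = 20%.
Direct stake: 65% = 65%.
Total: 9.3% + 1.5% + 20% + 65% = 95.8%.
Rounded: 95.80%.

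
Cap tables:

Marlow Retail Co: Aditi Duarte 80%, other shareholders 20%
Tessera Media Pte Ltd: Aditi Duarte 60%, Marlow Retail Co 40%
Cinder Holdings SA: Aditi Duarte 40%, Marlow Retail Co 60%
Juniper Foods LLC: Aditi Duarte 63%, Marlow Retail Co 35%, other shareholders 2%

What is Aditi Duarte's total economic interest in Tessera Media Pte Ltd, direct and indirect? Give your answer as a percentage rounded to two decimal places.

Aditi reaches Tessera along 2 paths.
Direct stake: 60% = 60%.
Via Marlow: 80% × 40% = 32%.
Total: 60% + 32% = 92%.
Rounded: 92.00%.

92.00%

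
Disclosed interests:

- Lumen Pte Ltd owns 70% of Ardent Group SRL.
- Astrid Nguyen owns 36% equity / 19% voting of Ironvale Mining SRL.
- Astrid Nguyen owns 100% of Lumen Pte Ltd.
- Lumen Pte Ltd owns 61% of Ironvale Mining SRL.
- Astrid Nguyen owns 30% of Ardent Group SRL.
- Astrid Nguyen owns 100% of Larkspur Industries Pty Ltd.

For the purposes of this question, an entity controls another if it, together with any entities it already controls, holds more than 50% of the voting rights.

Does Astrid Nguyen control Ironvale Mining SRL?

Yes

Astrid holds 100% of Lumen, so Astrid controls Lumen.
Astrid and Lumen together hold 19% + 61% = 80% of Ironvale, so Astrid controls Ironvale.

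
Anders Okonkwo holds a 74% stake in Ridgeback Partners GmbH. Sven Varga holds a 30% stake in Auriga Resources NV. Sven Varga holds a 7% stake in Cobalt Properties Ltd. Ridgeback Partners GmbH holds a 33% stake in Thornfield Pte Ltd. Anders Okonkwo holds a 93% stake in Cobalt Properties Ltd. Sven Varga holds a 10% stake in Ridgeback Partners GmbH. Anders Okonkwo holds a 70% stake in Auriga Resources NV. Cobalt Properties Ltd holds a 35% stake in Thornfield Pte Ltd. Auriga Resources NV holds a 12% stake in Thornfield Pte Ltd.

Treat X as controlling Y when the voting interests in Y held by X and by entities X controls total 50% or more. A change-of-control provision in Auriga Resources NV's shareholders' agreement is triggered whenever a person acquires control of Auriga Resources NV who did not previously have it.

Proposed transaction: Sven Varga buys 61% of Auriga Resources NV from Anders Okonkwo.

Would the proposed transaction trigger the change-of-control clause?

The purchase adds only to Sven's holdings (Anders's stake shrinks), so Sven is the only person who could newly come to control Auriga.
Sven's largest direct stake is 30% in Auriga, which does not meet the threshold, so Sven controls no company.
In Auriga, Sven's side holds only 30%, not ≥ 50%.
So before the transaction, Sven does not control Auriga.
After the purchase, Sven's direct stake in Auriga rises to 30% + 61% = 91%, and Anders's stake falls to 9%.
Sven holds 91% of Auriga, so Sven controls Auriga.
Sven did not control Auriga before and does after, so the clause is triggered.

Yes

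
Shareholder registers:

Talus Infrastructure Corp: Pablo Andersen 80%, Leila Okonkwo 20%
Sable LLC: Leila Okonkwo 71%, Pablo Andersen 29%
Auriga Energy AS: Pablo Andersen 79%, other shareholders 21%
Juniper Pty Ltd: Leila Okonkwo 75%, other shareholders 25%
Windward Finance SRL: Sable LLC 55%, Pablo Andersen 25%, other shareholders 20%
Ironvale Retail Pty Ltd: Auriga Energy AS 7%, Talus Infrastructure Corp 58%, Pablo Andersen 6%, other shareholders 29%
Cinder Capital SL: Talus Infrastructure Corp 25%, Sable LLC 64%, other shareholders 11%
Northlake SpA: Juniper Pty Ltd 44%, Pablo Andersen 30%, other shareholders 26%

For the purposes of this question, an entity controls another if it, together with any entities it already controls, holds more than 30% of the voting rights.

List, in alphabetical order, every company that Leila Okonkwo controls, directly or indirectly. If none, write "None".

Leila holds 71% of Sable, so Leila controls Sable.
Leila holds 75% of Juniper, so Leila controls Juniper.
Sable holds 55% of Windward, so Leila controls Windward.
Sable holds 64% of Cinder, so Leila controls Cinder.
Juniper holds 44% of Northlake, so Leila controls Northlake.
No other company's threshold is met.

Cinder Capital SL, Juniper Pty Ltd, Northlake SpA, Sable LLC, Windward Finance SRL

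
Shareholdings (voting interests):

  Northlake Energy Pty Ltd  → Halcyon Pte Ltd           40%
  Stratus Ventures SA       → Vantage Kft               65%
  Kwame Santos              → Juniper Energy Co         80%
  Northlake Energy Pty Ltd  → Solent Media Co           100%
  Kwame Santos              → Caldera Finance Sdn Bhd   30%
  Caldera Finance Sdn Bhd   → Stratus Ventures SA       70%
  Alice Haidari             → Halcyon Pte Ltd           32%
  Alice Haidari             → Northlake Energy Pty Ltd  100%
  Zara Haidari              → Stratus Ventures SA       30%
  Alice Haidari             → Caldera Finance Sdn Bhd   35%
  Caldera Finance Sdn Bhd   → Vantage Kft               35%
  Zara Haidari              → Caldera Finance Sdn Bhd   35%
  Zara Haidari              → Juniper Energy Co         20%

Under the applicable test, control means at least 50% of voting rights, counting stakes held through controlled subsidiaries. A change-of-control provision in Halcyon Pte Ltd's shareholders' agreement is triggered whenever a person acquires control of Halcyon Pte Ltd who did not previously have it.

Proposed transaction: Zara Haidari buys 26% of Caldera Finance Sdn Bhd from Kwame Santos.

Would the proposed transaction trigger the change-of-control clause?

No

The purchase adds only to Zara's holdings (Kwame's stake shrinks), so Zara is the only person who could newly come to control Halcyon.
Zara's largest direct stake is 35% in Caldera, which does not meet the threshold, so Zara controls no company.
Neither Zara nor any entity Zara controls holds any voting interest in Halcyon.
So before the transaction, Zara does not control Halcyon.
After the purchase, Zara's direct stake in Caldera rises to 35% + 26% = 61%, and Kwame's stake falls to 4%.
Zara holds 61% of Caldera, so Zara controls Caldera.
Zara and Caldera together hold 30% + 70% = 100% of Stratus, so Zara controls Stratus.
Caldera and Stratus together hold 35% + 65% = 100% of Vantage, so Zara controls Vantage.
After the transaction, neither Zara nor any entity Zara controls holds a voting interest in Halcyon, so Zara still does not control it.
No new person acquires control, so the clause is not triggered.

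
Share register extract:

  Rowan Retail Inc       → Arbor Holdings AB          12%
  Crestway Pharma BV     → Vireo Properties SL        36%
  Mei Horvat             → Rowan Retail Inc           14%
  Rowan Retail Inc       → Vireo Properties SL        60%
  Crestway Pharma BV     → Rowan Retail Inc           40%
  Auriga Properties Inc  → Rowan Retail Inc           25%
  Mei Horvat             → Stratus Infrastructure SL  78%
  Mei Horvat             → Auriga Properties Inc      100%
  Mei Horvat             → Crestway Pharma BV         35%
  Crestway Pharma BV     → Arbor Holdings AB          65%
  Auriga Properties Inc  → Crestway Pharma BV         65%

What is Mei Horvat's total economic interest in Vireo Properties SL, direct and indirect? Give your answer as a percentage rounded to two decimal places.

83.40%

Mei reaches Vireo along 6 paths.
Via Auriga → Crestway → Rowan: 100% × 65% × 40% × 60% = 15.6%.
Via Crestway → Rowan: 35% × 40% × 60% = 8.4%.
Via Auriga → Rowan: 100% × 25% × 60% = 15%.
Via Rowan: 14% × 60% = 8.4%.
Via Auriga → Crestway: 100% × 65% × 36% = 23.4%.
Via Crestway: 35% × 36% = 12.6%.
Total: 15.6% + 8.4% + 15% + 8.4% + 23.4% + 12.6% = 83.4%.
Rounded: 83.40%.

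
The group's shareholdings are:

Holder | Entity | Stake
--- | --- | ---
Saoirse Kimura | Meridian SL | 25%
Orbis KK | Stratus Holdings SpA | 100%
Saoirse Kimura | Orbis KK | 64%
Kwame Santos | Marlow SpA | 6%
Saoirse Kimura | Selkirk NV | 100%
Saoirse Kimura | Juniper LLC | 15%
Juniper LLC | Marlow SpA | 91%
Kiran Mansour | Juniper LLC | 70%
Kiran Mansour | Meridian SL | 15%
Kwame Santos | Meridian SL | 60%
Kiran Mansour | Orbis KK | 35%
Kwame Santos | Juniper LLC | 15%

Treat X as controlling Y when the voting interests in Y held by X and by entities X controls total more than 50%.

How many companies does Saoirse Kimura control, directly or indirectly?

Saoirse holds 64% of Orbis, so Saoirse controls Orbis.
Orbis holds 100% of Stratus, so Saoirse controls Stratus.
Saoirse holds 100% of Selkirk, so Saoirse controls Selkirk.
No other company's threshold is met.
Saoirse controls 3 companies.

3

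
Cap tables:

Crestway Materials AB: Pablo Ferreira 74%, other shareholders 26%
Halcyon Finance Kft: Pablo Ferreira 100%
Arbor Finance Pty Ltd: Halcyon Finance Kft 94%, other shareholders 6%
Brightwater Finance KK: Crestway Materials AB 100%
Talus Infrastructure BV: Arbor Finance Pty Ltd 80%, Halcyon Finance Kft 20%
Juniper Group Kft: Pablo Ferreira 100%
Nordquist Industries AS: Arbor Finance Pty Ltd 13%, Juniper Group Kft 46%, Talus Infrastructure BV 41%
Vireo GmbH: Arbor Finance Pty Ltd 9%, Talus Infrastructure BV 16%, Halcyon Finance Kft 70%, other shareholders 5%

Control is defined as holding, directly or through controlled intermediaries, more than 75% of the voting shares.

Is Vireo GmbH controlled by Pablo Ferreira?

Pablo holds 100% of Halcyon, so Pablo controls Halcyon.
Halcyon holds 94% of Arbor, so Pablo controls Arbor.
Arbor and Halcyon together hold 80% + 20% = 100% of Talus, so Pablo controls Talus.
Arbor and Talus and Halcyon together hold 9% + 16% + 70% = 95% of Vireo, so Pablo controls Vireo.

Yes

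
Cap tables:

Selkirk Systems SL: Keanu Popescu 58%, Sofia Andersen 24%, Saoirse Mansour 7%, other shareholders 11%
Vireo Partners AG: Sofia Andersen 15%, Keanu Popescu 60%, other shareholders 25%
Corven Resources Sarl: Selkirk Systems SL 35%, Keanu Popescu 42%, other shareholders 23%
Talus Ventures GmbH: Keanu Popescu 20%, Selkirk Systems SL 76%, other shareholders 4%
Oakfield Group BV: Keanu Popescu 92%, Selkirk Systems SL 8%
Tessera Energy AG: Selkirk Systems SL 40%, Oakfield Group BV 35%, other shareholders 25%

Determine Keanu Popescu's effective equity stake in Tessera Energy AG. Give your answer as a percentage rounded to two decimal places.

57.02%

Keanu reaches Tessera along 3 paths.
Via Selkirk: 58% × 40% = 23.2%.
Via Oakfield: 92% × 35% = 32.2%.
Via Selkirk → Oakfield: 58% × 8% × 35% = 1.624%.
Total: 23.2% + 32.2% + 1.624% = 57.024%.
Rounded: 57.02%.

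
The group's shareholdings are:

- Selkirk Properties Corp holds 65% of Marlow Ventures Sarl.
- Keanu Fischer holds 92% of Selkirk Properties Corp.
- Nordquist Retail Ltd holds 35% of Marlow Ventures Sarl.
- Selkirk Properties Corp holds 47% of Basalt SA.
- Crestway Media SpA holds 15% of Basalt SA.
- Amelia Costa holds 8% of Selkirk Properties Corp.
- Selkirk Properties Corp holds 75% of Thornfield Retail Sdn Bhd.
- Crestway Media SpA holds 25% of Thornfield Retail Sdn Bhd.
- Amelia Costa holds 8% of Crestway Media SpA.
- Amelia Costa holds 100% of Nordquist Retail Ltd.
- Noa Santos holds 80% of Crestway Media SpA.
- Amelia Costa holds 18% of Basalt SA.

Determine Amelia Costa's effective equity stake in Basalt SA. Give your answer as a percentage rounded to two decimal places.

Amelia reaches Basalt along 3 paths.
Direct stake: 18% = 18%.
Via Crestway: 8% × 15% = 1.2%.
Via Selkirk: 8% × 47% = 3.76%.
Total: 18% + 1.2% + 3.76% = 22.96%.

22.96%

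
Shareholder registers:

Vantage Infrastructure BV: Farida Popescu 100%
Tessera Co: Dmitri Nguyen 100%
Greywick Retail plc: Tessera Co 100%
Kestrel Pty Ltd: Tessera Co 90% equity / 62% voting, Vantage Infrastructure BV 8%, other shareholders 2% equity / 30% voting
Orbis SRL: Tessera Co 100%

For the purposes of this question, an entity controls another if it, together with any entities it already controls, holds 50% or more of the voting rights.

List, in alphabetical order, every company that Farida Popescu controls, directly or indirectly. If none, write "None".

Farida holds 100% of Vantage, so Farida controls Vantage.
No other company's threshold is met.

Vantage Infrastructure BV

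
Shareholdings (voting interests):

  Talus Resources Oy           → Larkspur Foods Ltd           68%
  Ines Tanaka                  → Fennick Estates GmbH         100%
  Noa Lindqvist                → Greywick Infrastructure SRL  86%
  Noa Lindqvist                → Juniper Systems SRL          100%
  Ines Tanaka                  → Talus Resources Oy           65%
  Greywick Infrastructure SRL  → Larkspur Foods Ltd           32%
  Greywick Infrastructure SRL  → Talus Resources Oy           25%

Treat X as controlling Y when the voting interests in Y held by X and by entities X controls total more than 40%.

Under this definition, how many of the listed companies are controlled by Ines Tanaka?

3

Ines holds 100% of Fennick, so Ines controls Fennick.
Ines holds 65% of Talus, so Ines controls Talus.
Talus holds 68% of Larkspur, so Ines controls Larkspur.
No other company's threshold is met.
Ines controls 3 companies.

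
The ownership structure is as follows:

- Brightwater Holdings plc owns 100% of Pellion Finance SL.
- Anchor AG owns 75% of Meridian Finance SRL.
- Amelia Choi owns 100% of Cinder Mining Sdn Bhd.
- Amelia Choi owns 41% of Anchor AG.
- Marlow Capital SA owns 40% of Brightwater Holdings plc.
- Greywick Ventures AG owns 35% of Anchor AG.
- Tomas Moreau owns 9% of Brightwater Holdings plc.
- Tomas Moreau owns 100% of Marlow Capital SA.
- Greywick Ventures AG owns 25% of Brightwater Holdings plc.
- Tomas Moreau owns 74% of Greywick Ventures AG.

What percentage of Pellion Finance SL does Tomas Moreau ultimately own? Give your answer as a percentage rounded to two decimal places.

Tomas reaches Pellion along 3 paths.
Via Brightwater: 9% × 100% = 9%.
Via Greywick → Brightwater: 74% × 25% × 100% = 18.5%.
Via Marlow → Brightwater: 100% × 40% × 100% = 40%.
Total: 9% + 18.5% + 40% = 67.5%.
Rounded: 67.50%.

67.50%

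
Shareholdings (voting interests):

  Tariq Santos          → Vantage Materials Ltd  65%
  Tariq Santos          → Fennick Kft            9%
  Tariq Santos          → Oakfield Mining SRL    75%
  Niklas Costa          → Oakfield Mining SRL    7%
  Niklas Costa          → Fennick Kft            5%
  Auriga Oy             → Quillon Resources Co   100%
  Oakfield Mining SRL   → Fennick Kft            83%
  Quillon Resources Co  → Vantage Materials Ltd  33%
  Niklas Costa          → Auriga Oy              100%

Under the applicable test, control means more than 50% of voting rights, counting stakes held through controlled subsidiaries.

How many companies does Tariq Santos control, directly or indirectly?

Tariq holds 75% of Oakfield, so Tariq controls Oakfield.
Oakfield and Tariq together hold 83% + 9% = 92% of Fennick, so Tariq controls Fennick.
Tariq holds 65% of Vantage, so Tariq controls Vantage.
No other company's threshold is met.
Tariq controls 3 companies.

3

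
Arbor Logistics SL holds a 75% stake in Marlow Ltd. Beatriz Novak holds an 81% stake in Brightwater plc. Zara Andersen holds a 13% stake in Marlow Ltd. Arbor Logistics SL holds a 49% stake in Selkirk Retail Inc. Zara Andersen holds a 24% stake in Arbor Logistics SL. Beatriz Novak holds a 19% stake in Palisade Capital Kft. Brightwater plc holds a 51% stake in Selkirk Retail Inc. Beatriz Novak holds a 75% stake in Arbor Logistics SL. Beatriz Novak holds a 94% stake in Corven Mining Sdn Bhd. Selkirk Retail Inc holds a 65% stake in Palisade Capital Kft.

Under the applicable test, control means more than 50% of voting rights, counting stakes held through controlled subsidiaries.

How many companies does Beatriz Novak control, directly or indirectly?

Beatriz holds 81% of Brightwater, so Beatriz controls Brightwater.
Beatriz holds 75% of Arbor, so Beatriz controls Arbor.
Beatriz holds 94% of Corven, so Beatriz controls Corven.
Arbor and Brightwater together hold 49% + 51% = 100% of Selkirk, so Beatriz controls Selkirk.
Arbor holds 75% of Marlow, so Beatriz controls Marlow.
Beatriz and Selkirk together hold 19% + 65% = 84% of Palisade, so Beatriz controls Palisade.
Beatriz controls 6 companies.

6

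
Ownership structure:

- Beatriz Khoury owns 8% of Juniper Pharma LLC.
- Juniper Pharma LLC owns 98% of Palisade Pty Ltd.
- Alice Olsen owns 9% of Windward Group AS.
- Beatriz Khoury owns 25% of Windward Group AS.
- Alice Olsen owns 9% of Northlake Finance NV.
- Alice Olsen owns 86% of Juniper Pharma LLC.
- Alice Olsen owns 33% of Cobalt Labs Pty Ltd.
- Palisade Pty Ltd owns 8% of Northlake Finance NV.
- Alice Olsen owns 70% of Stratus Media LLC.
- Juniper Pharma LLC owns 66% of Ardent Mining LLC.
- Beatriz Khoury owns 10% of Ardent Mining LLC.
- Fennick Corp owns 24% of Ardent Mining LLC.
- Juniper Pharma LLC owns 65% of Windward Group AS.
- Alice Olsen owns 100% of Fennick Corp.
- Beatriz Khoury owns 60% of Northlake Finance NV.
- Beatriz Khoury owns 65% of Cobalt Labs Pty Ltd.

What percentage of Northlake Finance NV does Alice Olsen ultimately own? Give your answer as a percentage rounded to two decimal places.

Alice reaches Northlake along 2 paths.
Via Juniper → Palisade: 86% × 98% × 8% = 6.7424%.
Direct stake: 9% = 9%.
Total: 6.7424% + 9% = 15.7424%.
Rounded: 15.74%.

15.74%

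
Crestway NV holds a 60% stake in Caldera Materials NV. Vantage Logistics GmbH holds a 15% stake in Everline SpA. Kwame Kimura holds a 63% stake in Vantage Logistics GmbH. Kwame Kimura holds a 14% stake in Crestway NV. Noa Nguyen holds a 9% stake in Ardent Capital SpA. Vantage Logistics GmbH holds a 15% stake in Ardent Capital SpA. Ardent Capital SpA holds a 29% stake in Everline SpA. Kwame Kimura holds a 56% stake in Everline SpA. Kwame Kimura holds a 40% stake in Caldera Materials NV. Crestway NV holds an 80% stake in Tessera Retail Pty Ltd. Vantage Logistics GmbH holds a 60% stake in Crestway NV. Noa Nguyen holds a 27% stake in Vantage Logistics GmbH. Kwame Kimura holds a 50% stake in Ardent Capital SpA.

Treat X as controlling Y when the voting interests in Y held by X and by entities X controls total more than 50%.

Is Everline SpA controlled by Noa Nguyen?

Noa's largest direct stake is 27% in Vantage, which does not meet the threshold, so Noa controls no company.
Neither Noa nor any entity Noa controls holds any voting interest in Everline.
So Noa does not control Everline.

No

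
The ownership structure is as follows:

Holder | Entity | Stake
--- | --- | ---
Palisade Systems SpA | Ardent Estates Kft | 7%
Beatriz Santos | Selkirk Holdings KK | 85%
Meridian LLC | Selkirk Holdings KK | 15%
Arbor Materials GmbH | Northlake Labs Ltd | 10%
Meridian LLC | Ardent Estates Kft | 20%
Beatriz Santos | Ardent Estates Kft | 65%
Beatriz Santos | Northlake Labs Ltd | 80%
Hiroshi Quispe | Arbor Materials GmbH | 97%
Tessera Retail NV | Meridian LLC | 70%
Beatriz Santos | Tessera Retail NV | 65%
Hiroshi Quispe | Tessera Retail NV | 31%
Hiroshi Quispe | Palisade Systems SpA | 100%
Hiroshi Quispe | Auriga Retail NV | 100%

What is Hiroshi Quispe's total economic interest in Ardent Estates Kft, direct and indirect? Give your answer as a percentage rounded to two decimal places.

11.34%

Hiroshi reaches Ardent along 2 paths.
Via Tessera → Meridian: 31% × 70% × 20% = 4.34%.
Via Palisade: 100% × 7% = 7%.
Total: 4.34% + 7% = 11.34%.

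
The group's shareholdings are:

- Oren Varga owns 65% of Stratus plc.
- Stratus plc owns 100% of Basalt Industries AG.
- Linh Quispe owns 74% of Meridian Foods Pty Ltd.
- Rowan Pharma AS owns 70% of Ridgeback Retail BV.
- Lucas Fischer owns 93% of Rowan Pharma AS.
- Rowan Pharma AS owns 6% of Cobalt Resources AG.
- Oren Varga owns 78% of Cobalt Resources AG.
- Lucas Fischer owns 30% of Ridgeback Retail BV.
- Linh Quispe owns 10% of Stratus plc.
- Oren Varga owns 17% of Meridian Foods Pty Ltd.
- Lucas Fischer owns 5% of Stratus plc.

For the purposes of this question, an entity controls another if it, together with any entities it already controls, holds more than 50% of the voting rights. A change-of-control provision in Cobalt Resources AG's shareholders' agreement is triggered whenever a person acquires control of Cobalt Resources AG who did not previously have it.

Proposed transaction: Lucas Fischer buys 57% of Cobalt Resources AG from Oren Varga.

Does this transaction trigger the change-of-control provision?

Yes

The purchase adds only to Lucas's holdings (Oren's stake shrinks), so Lucas is the only person who could newly come to control Cobalt.
Lucas holds 93% of Rowan, so Lucas controls Rowan.
Lucas and Rowan together hold 30% + 70% = 100% of Ridgeback, so Lucas controls Ridgeback.
In Cobalt, Lucas's side holds only 6%, not > 50%.
So before the transaction, Lucas does not control Cobalt.
After the purchase, Lucas holds 57% of Cobalt directly, and Oren's stake falls to 21%.
Rowan and Lucas together hold 6% + 57% = 63% of Cobalt, so Lucas controls Cobalt.
Lucas did not control Cobalt before and does after, so the clause is triggered.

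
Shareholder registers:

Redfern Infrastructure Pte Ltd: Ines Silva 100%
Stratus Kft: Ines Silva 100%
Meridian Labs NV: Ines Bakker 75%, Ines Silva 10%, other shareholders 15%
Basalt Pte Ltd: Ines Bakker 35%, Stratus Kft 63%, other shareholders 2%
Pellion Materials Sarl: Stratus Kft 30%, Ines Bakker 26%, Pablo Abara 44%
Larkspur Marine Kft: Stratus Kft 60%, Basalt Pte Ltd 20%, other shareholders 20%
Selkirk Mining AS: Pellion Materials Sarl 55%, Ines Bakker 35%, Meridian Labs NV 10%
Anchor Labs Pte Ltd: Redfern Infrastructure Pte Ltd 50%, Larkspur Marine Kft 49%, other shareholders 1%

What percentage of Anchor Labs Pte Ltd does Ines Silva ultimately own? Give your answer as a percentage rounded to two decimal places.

Ines Silva reaches Anchor along 3 paths.
Via Redfern: 100% × 50% = 50%.
Via Stratus → Larkspur: 100% × 60% × 49% = 29.4%.
Via Stratus → Basalt → Larkspur: 100% × 63% × 20% × 49% = 6.174%.
Total: 50% + 29.4% + 6.174% = 85.574%.
Rounded: 85.57%.

85.57%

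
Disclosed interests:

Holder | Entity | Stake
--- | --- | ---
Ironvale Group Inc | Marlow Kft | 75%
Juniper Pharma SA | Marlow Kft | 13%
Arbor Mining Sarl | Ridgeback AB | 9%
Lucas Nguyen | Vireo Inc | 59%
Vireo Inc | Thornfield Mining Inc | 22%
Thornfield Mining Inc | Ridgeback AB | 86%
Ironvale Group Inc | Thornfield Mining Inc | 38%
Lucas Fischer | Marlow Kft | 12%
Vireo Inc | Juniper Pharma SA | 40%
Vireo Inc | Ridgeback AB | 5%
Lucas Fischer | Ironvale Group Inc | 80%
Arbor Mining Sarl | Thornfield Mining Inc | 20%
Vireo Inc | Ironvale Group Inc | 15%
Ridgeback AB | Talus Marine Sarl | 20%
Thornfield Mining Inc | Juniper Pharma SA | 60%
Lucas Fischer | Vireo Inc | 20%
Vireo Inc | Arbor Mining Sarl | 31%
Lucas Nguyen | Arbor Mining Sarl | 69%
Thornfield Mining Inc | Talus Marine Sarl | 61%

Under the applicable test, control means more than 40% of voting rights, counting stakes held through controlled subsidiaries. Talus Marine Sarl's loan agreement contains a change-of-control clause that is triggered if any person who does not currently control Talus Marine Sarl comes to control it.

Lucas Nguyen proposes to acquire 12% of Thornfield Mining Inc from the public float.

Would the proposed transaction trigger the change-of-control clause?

The purchase changes only Lucas Nguyen's holdings, so Lucas Nguyen is the only person who could newly come to control Talus.
Lucas Nguyen holds 59% of Vireo, so Lucas Nguyen controls Vireo.
Vireo and Lucas Nguyen together hold 31% + 69% = 100% of Arbor, so Lucas Nguyen controls Arbor.
Arbor and Vireo together hold 20% + 22% = 42% of Thornfield, so Lucas Nguyen controls Thornfield.
Arbor and Vireo and Thornfield together hold 9% + 5% + 86% = 100% of Ridgeback, so Lucas Nguyen controls Ridgeback.
Thornfield and Ridgeback together hold 61% + 20% = 81% of Talus, so Lucas Nguyen controls Talus.
So Lucas Nguyen already controls Talus before the transaction.
After the purchase, Lucas Nguyen holds 12% of Thornfield directly.
Lucas Nguyen controlled Talus already, so this is not a new person acquiring control; every other person's position is unchanged or reduced.
No new person acquires control, so the clause is not triggered.

No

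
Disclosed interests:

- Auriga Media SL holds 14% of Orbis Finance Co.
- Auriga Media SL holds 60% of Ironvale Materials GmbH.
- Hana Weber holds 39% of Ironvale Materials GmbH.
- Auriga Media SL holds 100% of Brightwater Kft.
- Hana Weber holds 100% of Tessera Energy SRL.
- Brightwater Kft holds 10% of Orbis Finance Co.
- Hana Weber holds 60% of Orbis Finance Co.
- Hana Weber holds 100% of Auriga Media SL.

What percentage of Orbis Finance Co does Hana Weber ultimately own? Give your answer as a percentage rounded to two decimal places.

Hana reaches Orbis along 3 paths.
Via Auriga → Brightwater: 100% × 100% × 10% = 10%.
Direct stake: 60% = 60%.
Via Auriga: 100% × 14% = 14%.
Total: 10% + 60% + 14% = 84%.
Rounded: 84.00%.

84.00%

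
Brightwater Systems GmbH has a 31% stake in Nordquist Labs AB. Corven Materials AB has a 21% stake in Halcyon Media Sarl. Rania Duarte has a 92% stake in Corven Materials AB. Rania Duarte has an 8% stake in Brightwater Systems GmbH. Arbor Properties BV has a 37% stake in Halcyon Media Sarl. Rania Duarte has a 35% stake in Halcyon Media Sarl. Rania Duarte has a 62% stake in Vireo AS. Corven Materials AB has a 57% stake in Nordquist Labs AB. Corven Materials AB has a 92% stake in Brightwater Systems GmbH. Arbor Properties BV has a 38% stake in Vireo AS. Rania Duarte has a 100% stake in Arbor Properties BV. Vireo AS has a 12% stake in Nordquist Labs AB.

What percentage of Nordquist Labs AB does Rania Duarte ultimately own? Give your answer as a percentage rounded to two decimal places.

93.16%

Rania reaches Nordquist along 5 paths.
Via Arbor → Vireo: 100% × 38% × 12% = 4.56%.
Via Vireo: 62% × 12% = 7.44%.
Via Corven → Brightwater: 92% × 92% × 31% = 26.2384%.
Via Brightwater: 8% × 31% = 2.48%.
Via Corven: 92% × 57% = 52.44%.
Total: 4.56% + 7.44% + 26.2384% + 2.48% + 52.44% = 93.1584%.
Rounded: 93.16%.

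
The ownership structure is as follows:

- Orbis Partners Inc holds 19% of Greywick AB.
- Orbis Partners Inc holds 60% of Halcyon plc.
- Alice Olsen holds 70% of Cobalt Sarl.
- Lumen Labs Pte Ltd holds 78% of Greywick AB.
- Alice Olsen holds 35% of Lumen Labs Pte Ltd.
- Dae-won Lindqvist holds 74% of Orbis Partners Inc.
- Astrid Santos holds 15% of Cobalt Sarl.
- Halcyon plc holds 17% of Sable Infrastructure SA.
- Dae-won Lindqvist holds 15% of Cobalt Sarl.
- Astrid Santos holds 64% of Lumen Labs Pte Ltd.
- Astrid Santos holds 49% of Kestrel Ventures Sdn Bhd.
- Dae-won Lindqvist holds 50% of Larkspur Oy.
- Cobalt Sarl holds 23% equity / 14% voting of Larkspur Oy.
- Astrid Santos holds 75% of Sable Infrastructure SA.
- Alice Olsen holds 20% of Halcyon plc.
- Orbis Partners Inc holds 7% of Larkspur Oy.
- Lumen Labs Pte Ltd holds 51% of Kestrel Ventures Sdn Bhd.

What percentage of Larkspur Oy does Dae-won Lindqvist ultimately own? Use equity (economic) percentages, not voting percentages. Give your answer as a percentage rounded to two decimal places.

58.63%

Dae-won reaches Larkspur along 3 paths.
Direct stake: 50% = 50%.
Via Cobalt: 15% × 23% = 3.45%.
Via Orbis: 74% × 7% = 5.18%.
Total: 50% + 3.45% + 5.18% = 58.63%.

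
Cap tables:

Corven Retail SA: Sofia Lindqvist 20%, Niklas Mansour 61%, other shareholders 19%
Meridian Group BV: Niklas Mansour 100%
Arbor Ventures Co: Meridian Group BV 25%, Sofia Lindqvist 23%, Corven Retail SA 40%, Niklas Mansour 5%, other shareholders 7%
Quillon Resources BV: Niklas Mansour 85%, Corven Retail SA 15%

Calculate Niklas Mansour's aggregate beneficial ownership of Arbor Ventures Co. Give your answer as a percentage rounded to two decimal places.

Niklas reaches Arbor along 3 paths.
Via Meridian: 100% × 25% = 25%.
Via Corven: 61% × 40% = 24.4%.
Direct stake: 5% = 5%.
Total: 25% + 24.4% + 5% = 54.4%.
Rounded: 54.40%.

54.40%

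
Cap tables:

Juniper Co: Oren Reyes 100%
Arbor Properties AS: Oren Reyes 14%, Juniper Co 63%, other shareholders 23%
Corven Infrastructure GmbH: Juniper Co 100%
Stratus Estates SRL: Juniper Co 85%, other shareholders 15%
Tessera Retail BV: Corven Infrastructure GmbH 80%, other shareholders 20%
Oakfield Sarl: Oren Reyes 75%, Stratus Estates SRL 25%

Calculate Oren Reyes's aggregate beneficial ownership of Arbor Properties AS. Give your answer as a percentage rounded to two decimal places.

77.00%

Oren reaches Arbor along 2 paths.
Direct stake: 14% = 14%.
Via Juniper: 100% × 63% = 63%.
Total: 14% + 63% = 77%.
Rounded: 77.00%.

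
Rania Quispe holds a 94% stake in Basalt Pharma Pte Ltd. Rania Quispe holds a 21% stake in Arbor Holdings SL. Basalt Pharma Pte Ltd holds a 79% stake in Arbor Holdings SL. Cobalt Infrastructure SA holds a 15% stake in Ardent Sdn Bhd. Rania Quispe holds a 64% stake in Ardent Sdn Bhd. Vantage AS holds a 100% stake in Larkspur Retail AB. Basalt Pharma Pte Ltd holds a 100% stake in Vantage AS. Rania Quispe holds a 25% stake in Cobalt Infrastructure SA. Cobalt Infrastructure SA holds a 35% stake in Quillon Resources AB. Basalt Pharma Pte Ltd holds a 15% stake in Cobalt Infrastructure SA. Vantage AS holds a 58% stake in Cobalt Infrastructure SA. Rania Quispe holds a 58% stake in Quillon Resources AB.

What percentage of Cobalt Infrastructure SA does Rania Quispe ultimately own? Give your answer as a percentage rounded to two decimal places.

93.62%

Rania reaches Cobalt along 3 paths.
Via Basalt → Vantage: 94% × 100% × 58% = 54.52%.
Direct stake: 25% = 25%.
Via Basalt: 94% × 15% = 14.1%.
Total: 54.52% + 25% + 14.1% = 93.62%.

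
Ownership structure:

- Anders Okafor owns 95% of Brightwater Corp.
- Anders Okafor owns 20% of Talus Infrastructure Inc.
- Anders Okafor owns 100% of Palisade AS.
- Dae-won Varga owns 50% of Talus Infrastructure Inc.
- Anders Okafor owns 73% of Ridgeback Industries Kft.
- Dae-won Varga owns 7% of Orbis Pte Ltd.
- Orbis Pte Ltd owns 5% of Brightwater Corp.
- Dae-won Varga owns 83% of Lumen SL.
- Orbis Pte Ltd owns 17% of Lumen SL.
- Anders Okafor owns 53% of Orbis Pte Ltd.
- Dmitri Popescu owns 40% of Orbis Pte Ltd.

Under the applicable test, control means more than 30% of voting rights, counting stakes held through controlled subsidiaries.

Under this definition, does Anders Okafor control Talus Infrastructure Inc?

No

Anders holds 53% of Orbis, so Anders controls Orbis.
Anders holds 73% of Ridgeback, so Anders controls Ridgeback.
Anders holds 100% of Palisade, so Anders controls Palisade.
Anders and Orbis together hold 95% + 5% = 100% of Brightwater, so Anders controls Brightwater.
In Talus, Anders's side holds only 20%, not > 30%.
So Anders does not control Talus.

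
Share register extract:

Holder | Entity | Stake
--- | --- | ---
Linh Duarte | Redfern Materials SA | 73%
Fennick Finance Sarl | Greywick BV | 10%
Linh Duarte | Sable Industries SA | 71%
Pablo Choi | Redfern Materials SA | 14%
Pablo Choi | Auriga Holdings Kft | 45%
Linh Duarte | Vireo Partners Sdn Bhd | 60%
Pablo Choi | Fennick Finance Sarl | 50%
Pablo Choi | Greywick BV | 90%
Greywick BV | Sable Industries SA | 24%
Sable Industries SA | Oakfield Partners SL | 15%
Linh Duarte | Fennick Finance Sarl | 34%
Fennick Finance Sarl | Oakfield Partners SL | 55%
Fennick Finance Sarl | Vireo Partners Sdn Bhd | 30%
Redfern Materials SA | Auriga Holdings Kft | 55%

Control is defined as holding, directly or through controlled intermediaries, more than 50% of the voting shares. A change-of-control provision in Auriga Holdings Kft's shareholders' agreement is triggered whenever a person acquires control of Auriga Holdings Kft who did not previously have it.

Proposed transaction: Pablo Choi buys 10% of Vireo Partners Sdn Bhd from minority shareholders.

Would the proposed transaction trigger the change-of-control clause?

The purchase changes only Pablo's holdings, so Pablo is the only person who could newly come to control Auriga.
Pablo holds 90% of Greywick, so Pablo controls Greywick.
In Auriga, Pablo's side holds only 45%, not > 50%.
So before the transaction, Pablo does not control Auriga.
After the purchase, Pablo holds 10% of Vireo directly.
Pablo's side now holds 10% of Vireo, not > 50%, so Pablo still does not control Vireo.
After the transaction, Pablo's side holds 45% of Auriga, not > 50%, so Pablo still does not control Auriga.
No new person acquires control, so the clause is not triggered.

No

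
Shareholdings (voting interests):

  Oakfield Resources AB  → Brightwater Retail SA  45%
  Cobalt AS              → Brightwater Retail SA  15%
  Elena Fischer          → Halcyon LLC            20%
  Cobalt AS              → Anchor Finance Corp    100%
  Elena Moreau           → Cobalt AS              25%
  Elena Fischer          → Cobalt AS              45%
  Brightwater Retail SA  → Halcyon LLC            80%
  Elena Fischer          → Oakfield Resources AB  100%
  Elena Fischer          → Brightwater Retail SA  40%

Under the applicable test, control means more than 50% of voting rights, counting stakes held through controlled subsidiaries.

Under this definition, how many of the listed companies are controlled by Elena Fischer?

Elena Fischer holds 100% of Oakfield, so Elena Fischer controls Oakfield.
Oakfield and Elena Fischer together hold 45% + 40% = 85% of Brightwater, so Elena Fischer controls Brightwater.
Brightwater and Elena Fischer together hold 80% + 20% = 100% of Halcyon, so Elena Fischer controls Halcyon.
No other company's threshold is met.
Elena Fischer controls 3 companies.

3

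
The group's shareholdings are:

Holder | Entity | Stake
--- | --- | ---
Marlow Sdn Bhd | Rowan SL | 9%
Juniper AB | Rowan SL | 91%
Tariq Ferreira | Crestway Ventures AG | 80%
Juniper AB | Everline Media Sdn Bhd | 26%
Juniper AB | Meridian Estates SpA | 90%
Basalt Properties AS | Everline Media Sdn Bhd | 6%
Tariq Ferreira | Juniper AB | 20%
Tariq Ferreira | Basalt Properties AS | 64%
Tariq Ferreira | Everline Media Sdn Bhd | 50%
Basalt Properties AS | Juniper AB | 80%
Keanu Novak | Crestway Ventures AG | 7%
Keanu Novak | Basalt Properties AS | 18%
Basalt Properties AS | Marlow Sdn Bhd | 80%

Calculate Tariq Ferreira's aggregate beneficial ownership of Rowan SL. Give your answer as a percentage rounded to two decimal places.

69.40%

Tariq reaches Rowan along 3 paths.
Via Basalt → Juniper: 64% × 80% × 91% = 46.592%.
Via Juniper: 20% × 91% = 18.2%.
Via Basalt → Marlow: 64% × 80% × 9% = 4.608%.
Total: 46.592% + 18.2% + 4.608% = 69.4%.
Rounded: 69.40%.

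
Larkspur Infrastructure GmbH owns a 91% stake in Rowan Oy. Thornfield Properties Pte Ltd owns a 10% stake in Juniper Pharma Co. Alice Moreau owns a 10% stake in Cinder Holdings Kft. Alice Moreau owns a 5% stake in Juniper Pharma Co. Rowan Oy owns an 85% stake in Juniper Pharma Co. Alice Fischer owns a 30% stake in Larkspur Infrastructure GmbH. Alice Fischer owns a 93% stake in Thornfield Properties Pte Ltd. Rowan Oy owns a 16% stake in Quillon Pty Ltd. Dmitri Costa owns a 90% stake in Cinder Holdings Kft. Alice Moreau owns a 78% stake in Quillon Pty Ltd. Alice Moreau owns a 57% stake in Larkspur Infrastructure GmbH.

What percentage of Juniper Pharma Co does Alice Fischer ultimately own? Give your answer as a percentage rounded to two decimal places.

32.51%

Alice Fischer reaches Juniper along 2 paths.
Via Thornfield: 93% × 10% = 9.3%.
Via Larkspur → Rowan: 30% × 91% × 85% = 23.205%.
Total: 9.3% + 23.205% = 32.505%.
Rounded: 32.51%.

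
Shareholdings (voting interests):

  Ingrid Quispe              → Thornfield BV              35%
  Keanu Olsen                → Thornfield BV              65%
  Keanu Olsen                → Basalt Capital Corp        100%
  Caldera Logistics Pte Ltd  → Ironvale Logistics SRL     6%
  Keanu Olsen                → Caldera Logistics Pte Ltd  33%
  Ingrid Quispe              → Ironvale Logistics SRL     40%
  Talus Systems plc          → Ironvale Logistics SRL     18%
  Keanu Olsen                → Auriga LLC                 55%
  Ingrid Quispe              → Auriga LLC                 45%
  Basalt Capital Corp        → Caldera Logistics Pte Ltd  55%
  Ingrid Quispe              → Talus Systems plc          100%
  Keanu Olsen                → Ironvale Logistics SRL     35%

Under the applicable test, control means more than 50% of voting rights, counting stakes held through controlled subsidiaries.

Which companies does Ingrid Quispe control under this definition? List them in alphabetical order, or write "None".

Ironvale Logistics SRL, Talus Systems plc

Ingrid holds 100% of Talus, so Ingrid controls Talus.
Ingrid and Talus together hold 40% + 18% = 58% of Ironvale, so Ingrid controls Ironvale.
No other company's threshold is met.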